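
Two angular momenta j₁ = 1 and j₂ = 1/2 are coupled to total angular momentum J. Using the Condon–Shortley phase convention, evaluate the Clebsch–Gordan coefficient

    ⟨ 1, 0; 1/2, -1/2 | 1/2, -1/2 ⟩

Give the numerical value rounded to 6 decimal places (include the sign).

+√(1/3) ≈ +0.577350

j₁+j₂−J=1  J+j₁−j₂=1  J−j₁+j₂=0  j₁+j₂+J+1=3
(j₁±m₁, j₂±m₂, J±M) = (1,1,0,1,0,1)
P² = 1/3
sum k=0..0:
  [0] +1/1 = 1
S = 1
C² = P²·S² = 1/3 ; C = +0.577350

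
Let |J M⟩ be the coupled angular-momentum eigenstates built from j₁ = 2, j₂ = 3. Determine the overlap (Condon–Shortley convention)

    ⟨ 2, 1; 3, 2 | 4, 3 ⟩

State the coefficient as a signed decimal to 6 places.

-0.223607

√[9·1!3!5!/10! · 3!1!5!1!7!1!] = √(6480)
  +(−1)^0/∏(0,1,1,5,2,0)! = 1/240  (running 1/240)
  +(−1)^1/∏(1,0,0,4,3,1)! = -1/144  (running -1/360)
⟨..|..⟩ = √(6480)·(-1/360) = -0.223607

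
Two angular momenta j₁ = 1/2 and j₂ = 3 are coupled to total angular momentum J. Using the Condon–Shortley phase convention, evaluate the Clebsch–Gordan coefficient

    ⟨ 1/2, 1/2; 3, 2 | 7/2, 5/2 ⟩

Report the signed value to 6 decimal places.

triangle: 0!×1!×6!/8! = 720/40320
(j±m)!: 1!×0!×5!×1!×6!×1! = 86400
prefactor² = (2J+1)×Δ×N² = 86400/7
  k=0: +1/(0!×0!×0!×5!×1!×1!) = 1/120
Σ = 1/120  ⇒  CG² = 86400/7×1/120² = 6/7
CG = +√(6/7) = +0.925820

+0.925820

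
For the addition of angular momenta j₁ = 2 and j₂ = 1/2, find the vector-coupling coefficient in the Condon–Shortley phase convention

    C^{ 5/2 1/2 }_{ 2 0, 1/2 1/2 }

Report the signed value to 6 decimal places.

√[6·0!4!1!/6! · 2!2!1!0!3!2!] = √(48/5)
  +(−1)^0/∏(0,0,2,1,2,0)! = 1/4  (running 1/4)
⟨..|..⟩ = √(48/5)·(1/4) = +0.774597

+√(3/5) ≈ +0.774597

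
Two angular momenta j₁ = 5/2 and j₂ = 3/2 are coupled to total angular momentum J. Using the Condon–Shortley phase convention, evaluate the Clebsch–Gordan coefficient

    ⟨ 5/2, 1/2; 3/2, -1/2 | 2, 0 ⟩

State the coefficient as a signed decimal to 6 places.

−√(1/14) ≈ -0.267261

triangle: 2!×3!×1!/7! = 12/5040
(j±m)!: 3!×2!×1!×2!×2!×2! = 96
prefactor² = (2J+1)×Δ×N² = 8/7
  k=0: +1/(0!×2!×2!×1!×1!×0!) = 1/4
  k=1: −1/(1!×1!×1!×0!×2!×1!) = -1/2
Σ = -1/4  ⇒  CG² = 8/7×(-1/4)² = 1/14
CG = −√(1/14) = -0.267261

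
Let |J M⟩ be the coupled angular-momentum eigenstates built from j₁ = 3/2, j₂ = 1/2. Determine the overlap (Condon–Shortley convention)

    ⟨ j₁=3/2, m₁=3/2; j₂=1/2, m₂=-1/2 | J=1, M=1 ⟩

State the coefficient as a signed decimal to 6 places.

+√(3/4) = +0.866025

triangle: 1!·2!·0!/4! = 2/24
(j±m)!: 3!·0!·0!·1!·2!·0! = 12
prefactor² = (2J+1)·Δ·N² = 3
  k=0: +1/(0!·1!·0!·0!·2!·0!) = 1/2
Σ = 1/2  ⇒  CG² = 3·1/2² = 3/4
CG = +√(3/4) = +0.866025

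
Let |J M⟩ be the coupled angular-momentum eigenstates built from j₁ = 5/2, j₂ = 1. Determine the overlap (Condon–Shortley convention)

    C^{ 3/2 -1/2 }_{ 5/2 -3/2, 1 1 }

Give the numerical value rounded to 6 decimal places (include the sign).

+0.632456  (= +√(2/5))

√[4·2!3!0!/6! · 1!4!2!0!1!2!] = √(32/5)
  +(−1)^2/∏(2,0,2,0,1,0)! = 1/4  (running 1/4)
⟨..|..⟩ = √(32/5)·(1/4) = +0.632456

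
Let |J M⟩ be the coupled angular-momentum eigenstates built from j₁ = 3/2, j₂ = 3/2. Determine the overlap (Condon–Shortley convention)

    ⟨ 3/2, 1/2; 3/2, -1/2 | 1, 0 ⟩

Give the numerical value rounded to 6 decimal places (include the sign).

j₁+j₂−J=2  J+j₁−j₂=1  J−j₁+j₂=1  j₁+j₂+J+1=5
(j₁±m₁, j₂±m₂, J±M) = (2,1,1,2,1,1)
P² = 1/5
sum k=0..1:
  [0] +1/2 = 1/2
  [1] −1/1 = -1
S = -1/2
C² = P²·S² = 1/20 ; C = -0.223607

-0.223607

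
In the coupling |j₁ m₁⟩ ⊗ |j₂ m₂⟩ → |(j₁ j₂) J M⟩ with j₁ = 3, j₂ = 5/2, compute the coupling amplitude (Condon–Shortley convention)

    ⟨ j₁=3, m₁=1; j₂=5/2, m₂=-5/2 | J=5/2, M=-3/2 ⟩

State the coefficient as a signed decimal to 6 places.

triangle: 3!×3!×2!/9! = 72/362880
(j±m)!: 4!×2!×0!×5!×1!×4! = 138240
prefactor² = (2J+1)×Δ×N² = 1152/7
  k=0: +1/(0!×3!×2!×0!×1!×2!) = 1/24
Σ = 1/24  ⇒  CG² = 1152/7×1/24² = 2/7
CG = +√(2/7) = +0.534522

+0.534522  (= +√(2/7))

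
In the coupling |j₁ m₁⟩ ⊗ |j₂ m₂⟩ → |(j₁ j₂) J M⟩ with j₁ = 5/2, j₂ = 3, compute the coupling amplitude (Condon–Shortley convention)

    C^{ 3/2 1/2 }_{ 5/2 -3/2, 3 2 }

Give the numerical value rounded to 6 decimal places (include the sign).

√[4·4!1!2!/8! · 1!4!5!1!2!1!] = √(192/7)
  +(−1)^3/∏(3,1,1,2,0,0)! = -1/12  (running -1/12)
  +(−1)^4/∏(4,0,0,1,1,1)! = 1/24  (running -1/24)
⟨..|..⟩ = √(192/7)·(-1/24) = -0.218218

−√(1/21) = -0.218218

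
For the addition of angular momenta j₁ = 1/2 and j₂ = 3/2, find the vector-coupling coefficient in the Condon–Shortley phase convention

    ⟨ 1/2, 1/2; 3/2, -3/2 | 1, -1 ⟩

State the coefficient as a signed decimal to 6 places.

j₁+j₂−J=1  J+j₁−j₂=0  J−j₁+j₂=2  j₁+j₂+J+1=4
(j₁±m₁, j₂±m₂, J±M) = (1,0,0,3,0,2)
P² = 3
sum k=0..0:
  [0] +1/2 = 1/2
S = 1/2
C² = P²·S² = 3/4 ; C = +0.866025

+√(3/4) ≈ +0.866025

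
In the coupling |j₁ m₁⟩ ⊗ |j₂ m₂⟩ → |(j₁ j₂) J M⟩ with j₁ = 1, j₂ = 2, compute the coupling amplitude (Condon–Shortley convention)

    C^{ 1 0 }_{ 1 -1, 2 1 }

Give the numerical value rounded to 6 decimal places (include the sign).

triangle: 2!×0!×2!/5! = 4/120
(j±m)!: 0!×2!×3!×1!×1!×1! = 12
prefactor² = (2J+1)×Δ×N² = 6/5
  k=2: +1/(2!×0!×0!×1!×0!×1!) = 1/2
Σ = 1/2  ⇒  CG² = 6/5×1/2² = 3/10
CG = +√(3/10) = +0.547723

+0.547723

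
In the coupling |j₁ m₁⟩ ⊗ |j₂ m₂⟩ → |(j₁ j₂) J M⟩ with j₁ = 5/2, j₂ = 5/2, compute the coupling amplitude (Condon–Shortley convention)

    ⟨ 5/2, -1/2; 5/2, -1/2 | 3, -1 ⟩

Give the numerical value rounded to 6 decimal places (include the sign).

−√(4/15) ≈ -0.516398

triangle: 2!·3!·3!/9! = 72/362880
(j±m)!: 2!·3!·2!·3!·2!·4! = 6912
prefactor² = (2J+1)·Δ·N² = 48/5
  k=0: +1/(0!·2!·3!·2!·0!·1!) = 1/24
  k=1: −1/(1!·1!·2!·1!·1!·2!) = -1/4
  k=2: +1/(2!·0!·1!·0!·2!·3!) = 1/24
Σ = -1/6  ⇒  CG² = 48/5·(-1/6)² = 4/15
CG = −√(4/15) = -0.516398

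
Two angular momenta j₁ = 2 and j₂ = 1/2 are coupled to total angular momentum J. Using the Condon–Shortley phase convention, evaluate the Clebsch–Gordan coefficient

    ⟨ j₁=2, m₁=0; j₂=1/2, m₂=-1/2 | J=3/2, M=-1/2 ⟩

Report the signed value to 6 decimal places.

triangle: 1!·3!·0!/5! = 6/120
(j±m)!: 2!·2!·0!·1!·1!·2! = 8
prefactor² = (2J+1)·Δ·N² = 8/5
  k=0: +1/(0!·1!·2!·0!·1!·0!) = 1/2
Σ = 1/2  ⇒  CG² = 8/5·1/2² = 2/5
CG = +√(2/5) = +0.632456

+0.632456  (= +√(2/5))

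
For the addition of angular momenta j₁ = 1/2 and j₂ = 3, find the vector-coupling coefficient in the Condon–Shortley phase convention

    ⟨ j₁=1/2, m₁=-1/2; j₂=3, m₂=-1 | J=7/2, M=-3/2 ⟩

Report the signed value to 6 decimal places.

+0.845154

√[8·0!1!6!/8! · 0!1!2!4!2!5!] = √(11520/7)
  +(−1)^0/∏(0,0,1,2,0,4)! = 1/48  (running 1/48)
⟨..|..⟩ = √(11520/7)·(1/48) = +0.845154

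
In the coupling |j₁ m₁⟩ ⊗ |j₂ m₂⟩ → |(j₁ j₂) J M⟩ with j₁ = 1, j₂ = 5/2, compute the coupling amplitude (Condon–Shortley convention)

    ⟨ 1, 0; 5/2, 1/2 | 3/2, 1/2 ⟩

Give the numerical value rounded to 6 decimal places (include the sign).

√[4·2!0!3!/6! · 1!1!3!2!2!1!] = √(8/5)
  +(−1)^1/∏(1,1,0,2,0,1)! = -1/2  (running -1/2)
⟨..|..⟩ = √(8/5)·(-1/2) = -0.632456

-0.632456  (= −√(2/5))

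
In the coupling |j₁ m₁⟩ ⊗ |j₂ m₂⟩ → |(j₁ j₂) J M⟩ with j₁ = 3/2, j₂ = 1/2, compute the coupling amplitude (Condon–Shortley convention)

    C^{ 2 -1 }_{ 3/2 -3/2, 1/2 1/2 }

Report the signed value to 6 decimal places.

√[5·0!3!1!/5! · 0!3!1!0!1!3!] = √(9)
  +(−1)^0/∏(0,0,3,1,0,0)! = 1/6  (running 1/6)
⟨..|..⟩ = √(9)·(1/6) = +0.500000

+0.500000  (= +√(1/4))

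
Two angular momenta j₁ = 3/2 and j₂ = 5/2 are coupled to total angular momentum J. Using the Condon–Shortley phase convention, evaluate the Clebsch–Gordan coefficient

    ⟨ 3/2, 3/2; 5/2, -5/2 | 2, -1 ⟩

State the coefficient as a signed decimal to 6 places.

+0.597614

√[5·2!1!3!/7! · 3!0!0!5!1!3!] = √(360/7)
  +(−1)^0/∏(0,2,0,0,1,3)! = 1/12  (running 1/12)
⟨..|..⟩ = √(360/7)·(1/12) = +0.597614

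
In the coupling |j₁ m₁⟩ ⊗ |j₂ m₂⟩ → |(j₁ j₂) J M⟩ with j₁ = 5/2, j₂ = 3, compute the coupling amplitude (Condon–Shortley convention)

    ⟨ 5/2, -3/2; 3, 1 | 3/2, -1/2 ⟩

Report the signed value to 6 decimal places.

−√(7/30) = -0.483046

j₁+j₂−J=4  J+j₁−j₂=1  J−j₁+j₂=2  j₁+j₂+J+1=8
(j₁±m₁, j₂±m₂, J±M) = (1,4,4,2,1,2)
P² = 384/35
sum k=3..4:
  [3] −1/6 = -1/6
  [4] +1/48 = 1/48
S = -7/48
C² = P²·S² = 7/30 ; C = -0.483046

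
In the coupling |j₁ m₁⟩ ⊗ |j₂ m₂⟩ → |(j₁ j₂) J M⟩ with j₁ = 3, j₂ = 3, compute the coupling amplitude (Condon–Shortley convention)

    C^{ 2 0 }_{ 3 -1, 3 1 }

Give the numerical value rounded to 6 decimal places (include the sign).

√[5·4!2!2!/9! · 2!4!4!2!2!2!] = √(256/21)
  +(−1)^2/∏(2,2,2,2,0,0)! = 1/16  (running 1/16)
  +(−1)^3/∏(3,1,1,1,1,1)! = -1/6  (running -5/48)
  +(−1)^4/∏(4,0,0,0,2,2)! = 1/96  (running -3/32)
⟨..|..⟩ = √(256/21)·(-3/32) = -0.327327

−√(3/28) = -0.327327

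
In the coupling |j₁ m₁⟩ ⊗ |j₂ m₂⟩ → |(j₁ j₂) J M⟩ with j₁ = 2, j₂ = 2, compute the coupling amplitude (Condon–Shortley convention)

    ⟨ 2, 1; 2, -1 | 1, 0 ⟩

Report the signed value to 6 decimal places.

√[3·3!1!1!/6! · 3!1!1!3!1!1!] = √(9/10)
  +(−1)^0/∏(0,3,1,1,0,0)! = 1/6  (running 1/6)
  +(−1)^1/∏(1,2,0,0,1,1)! = -1/2  (running -1/3)
⟨..|..⟩ = √(9/10)·(-1/3) = -0.316228

-0.316228  (= −√(1/10))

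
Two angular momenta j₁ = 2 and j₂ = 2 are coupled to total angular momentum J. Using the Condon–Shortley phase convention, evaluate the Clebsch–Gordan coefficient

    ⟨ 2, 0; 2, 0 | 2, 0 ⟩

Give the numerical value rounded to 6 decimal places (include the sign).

√[5·2!2!2!/7! · 2!2!2!2!2!2!] = √(32/63)
  +(−1)^0/∏(0,2,2,2,0,0)! = 1/8  (running 1/8)
  +(−1)^1/∏(1,1,1,1,1,1)! = -1  (running -7/8)
  +(−1)^2/∏(2,0,0,0,2,2)! = 1/8  (running -3/4)
⟨..|..⟩ = √(32/63)·(-3/4) = -0.534522

-0.534522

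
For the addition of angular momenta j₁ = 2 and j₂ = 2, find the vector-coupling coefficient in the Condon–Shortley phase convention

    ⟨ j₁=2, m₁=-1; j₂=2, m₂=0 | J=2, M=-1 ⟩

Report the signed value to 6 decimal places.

triangle: 2!×2!×2!/7! = 8/5040
(j±m)!: 1!×3!×2!×2!×1!×3! = 144
prefactor² = (2J+1)×Δ×N² = 8/7
  k=1: −1/(1!×1!×2!×1!×0!×1!) = -1/2
  k=2: +1/(2!×0!×1!×0!×1!×2!) = 1/4
Σ = -1/4  ⇒  CG² = 8/7×(-1/4)² = 1/14
CG = −√(1/14) = -0.267261

−√(1/14) = -0.267261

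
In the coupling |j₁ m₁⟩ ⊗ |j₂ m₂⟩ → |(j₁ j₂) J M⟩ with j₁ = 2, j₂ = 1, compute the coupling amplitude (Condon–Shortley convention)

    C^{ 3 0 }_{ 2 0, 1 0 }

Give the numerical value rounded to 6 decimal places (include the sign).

+√(3/5) ≈ +0.774597

√[7·0!4!2!/7! · 2!2!1!1!3!3!] = √(48/5)
  +(−1)^0/∏(0,0,2,1,2,1)! = 1/4  (running 1/4)
⟨..|..⟩ = √(48/5)·(1/4) = +0.774597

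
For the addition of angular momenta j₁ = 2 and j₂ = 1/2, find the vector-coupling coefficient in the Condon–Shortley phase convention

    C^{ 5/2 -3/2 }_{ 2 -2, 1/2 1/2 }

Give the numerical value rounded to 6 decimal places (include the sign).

j₁+j₂−J=0  J+j₁−j₂=4  J−j₁+j₂=1  j₁+j₂+J+1=6
(j₁±m₁, j₂±m₂, J±M) = (0,4,1,0,1,4)
P² = 576/5
sum k=0..0:
  [0] +1/24 = 1/24
S = 1/24
C² = P²·S² = 1/5 ; C = +0.447214

+0.447214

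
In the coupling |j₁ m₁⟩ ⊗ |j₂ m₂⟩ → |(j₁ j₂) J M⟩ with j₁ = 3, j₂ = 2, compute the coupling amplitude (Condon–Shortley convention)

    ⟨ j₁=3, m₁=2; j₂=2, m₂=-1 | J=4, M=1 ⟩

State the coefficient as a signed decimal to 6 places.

triangle: 1!*5!*3!/10! = 720/3628800
(j±m)!: 5!*1!*1!*3!*5!*3! = 518400
prefactor² = (2J+1)*Δ*N² = 6480/7
  k=0: +1/(0!*1!*1!*1!*4!*2!) = 1/48
  k=1: −1/(1!*0!*0!*0!*5!*3!) = -1/720
Σ = 7/360  ⇒  CG² = 6480/7*7/360² = 7/20
CG = +√(7/20) = +0.591608

+√(7/20) = +0.591608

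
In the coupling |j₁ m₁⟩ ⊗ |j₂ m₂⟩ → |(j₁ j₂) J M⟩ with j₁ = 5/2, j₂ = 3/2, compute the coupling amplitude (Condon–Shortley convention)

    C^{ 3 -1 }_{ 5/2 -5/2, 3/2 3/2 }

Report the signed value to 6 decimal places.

−√(1/8) = -0.353553

triangle: 1!·4!·2!/8! = 48/40320
(j±m)!: 0!·5!·3!·0!·2!·4! = 34560
prefactor² = (2J+1)·Δ·N² = 288
  k=1: −1/(1!·0!·4!·2!·0!·0!) = -1/48
Σ = -1/48  ⇒  CG² = 288·(-1/48)² = 1/8
CG = −√(1/8) = -0.353553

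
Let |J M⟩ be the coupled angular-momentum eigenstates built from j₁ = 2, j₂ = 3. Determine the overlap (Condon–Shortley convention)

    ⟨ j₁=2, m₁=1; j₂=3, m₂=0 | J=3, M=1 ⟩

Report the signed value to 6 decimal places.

-0.182574

triangle: 2!×2!×4!/9! = 96/362880
(j±m)!: 3!×1!×3!×3!×4!×2! = 10368
prefactor² = (2J+1)×Δ×N² = 96/5
  k=0: +1/(0!×2!×1!×3!×1!×1!) = 1/12
  k=1: −1/(1!×1!×0!×2!×2!×2!) = -1/8
Σ = -1/24  ⇒  CG² = 96/5×(-1/24)² = 1/30
CG = −√(1/30) = -0.182574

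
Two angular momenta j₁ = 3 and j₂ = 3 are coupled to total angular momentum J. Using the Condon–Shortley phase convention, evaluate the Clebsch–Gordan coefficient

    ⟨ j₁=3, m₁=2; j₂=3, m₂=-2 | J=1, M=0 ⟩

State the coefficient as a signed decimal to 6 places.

-0.377964

√[3·5!1!1!/8! · 5!1!1!5!1!1!] = √(900/7)
  +(−1)^0/∏(0,5,1,1,0,0)! = 1/120  (running 1/120)
  +(−1)^1/∏(1,4,0,0,1,1)! = -1/24  (running -1/30)
⟨..|..⟩ = √(900/7)·(-1/30) = -0.377964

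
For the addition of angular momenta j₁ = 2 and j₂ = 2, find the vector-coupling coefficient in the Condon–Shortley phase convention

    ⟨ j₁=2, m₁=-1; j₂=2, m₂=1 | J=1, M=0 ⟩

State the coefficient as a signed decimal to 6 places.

+0.316228

j₁+j₂−J=3  J+j₁−j₂=1  J−j₁+j₂=1  j₁+j₂+J+1=6
(j₁±m₁, j₂±m₂, J±M) = (1,3,3,1,1,1)
P² = 9/10
sum k=2..3:
  [2] +1/2 = 1/2
  [3] −1/6 = -1/6
S = 1/3
C² = P²·S² = 1/10 ; C = +0.316228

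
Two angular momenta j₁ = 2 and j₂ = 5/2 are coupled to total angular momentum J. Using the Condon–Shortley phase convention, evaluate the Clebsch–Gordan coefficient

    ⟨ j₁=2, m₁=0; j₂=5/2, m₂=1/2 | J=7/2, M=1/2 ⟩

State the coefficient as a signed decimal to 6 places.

√[8·1!3!4!/9! · 2!2!3!2!4!3!] = √(768/35)
  +(−1)^0/∏(0,1,2,3,1,1)! = 1/12  (running 1/12)
  +(−1)^1/∏(1,0,1,2,2,2)! = -1/8  (running -1/24)
⟨..|..⟩ = √(768/35)·(-1/24) = -0.195180

-0.195180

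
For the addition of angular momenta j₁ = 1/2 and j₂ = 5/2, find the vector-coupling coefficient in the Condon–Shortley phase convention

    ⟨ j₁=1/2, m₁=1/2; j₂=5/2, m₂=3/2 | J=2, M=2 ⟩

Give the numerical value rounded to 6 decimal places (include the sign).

+0.408248  (= +√(1/6))

j₁+j₂−J=1  J+j₁−j₂=0  J−j₁+j₂=4  j₁+j₂+J+1=6
(j₁±m₁, j₂±m₂, J±M) = (1,0,4,1,4,0)
P² = 96
sum k=0..0:
  [0] +1/24 = 1/24
S = 1/24
C² = P²·S² = 1/6 ; C = +0.408248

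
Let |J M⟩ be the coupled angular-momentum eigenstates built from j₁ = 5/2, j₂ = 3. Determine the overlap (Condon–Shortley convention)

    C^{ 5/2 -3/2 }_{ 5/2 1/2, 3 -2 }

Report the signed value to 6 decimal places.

-0.267261

√[6·3!2!3!/9! · 3!2!1!5!1!4!] = √(288/7)
  +(−1)^0/∏(0,3,2,1,0,2)! = 1/24  (running 1/24)
  +(−1)^1/∏(1,2,1,0,1,3)! = -1/12  (running -1/24)
⟨..|..⟩ = √(288/7)·(-1/24) = -0.267261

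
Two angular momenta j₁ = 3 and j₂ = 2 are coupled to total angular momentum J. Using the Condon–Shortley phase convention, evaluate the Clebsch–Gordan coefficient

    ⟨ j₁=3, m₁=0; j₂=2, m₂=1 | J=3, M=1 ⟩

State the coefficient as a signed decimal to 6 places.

−√(1/30) = -0.182574

√[7·2!4!2!/9! · 3!3!3!1!4!2!] = √(96/5)
  +(−1)^1/∏(1,1,2,2,2,0)! = -1/8  (running -1/8)
  +(−1)^2/∏(2,0,1,1,3,1)! = 1/12  (running -1/24)
⟨..|..⟩ = √(96/5)·(-1/24) = -0.182574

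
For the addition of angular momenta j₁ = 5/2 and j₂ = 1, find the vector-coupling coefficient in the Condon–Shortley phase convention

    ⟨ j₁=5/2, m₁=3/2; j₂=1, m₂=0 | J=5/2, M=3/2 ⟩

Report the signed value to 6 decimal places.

+0.507093  (= +√(9/35))

triangle: 1!×4!×1!/7! = 24/5040
(j±m)!: 4!×1!×1!×1!×4!×1! = 576
prefactor² = (2J+1)×Δ×N² = 576/35
  k=0: +1/(0!×1!×1!×1!×3!×0!) = 1/6
  k=1: −1/(1!×0!×0!×0!×4!×1!) = -1/24
Σ = 1/8  ⇒  CG² = 576/35×1/8² = 9/35
CG = +√(9/35) = +0.507093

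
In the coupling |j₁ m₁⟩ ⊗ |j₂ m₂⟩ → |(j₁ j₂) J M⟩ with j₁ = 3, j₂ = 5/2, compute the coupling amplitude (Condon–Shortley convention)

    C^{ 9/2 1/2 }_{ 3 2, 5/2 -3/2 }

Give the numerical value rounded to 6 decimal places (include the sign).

+√(361/1386) = +0.510355

triangle: 1!·5!·4!/11! = 2880/39916800
(j±m)!: 5!·1!·1!·4!·5!·4! = 8294400
prefactor² = (2J+1)·Δ·N² = 460800/77
  k=0: +1/(0!·1!·1!·1!·4!·3!) = 1/144
  k=1: −1/(1!·0!·0!·0!·5!·4!) = -1/2880
Σ = 19/2880  ⇒  CG² = 460800/77·19/2880² = 361/1386
CG = +√(361/1386) = +0.510355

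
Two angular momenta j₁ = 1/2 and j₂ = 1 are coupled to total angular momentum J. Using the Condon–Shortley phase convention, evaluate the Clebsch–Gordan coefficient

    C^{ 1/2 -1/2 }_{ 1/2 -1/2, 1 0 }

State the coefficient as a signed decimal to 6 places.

-0.577350

triangle: 1!·0!·1!/3! = 1/6
(j±m)!: 0!·1!·1!·1!·0!·1! = 1
prefactor² = (2J+1)·Δ·N² = 1/3
  k=1: −1/(1!·0!·0!·0!·0!·1!) = -1
Σ = -1  ⇒  CG² = 1/3·(-1)² = 1/3
CG = −√(1/3) = -0.577350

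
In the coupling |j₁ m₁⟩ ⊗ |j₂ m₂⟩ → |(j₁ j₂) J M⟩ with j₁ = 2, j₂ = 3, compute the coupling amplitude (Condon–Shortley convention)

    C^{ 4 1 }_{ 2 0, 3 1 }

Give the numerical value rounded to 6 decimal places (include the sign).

triangle: 1!*3!*5!/10! = 720/3628800
(j±m)!: 2!*2!*4!*2!*5!*3! = 138240
prefactor² = (2J+1)*Δ*N² = 1728/7
  k=0: +1/(0!*1!*2!*4!*1!*1!) = 1/48
  k=1: −1/(1!*0!*1!*3!*2!*2!) = -1/24
Σ = -1/48  ⇒  CG² = 1728/7*(-1/48)² = 3/28
CG = −√(3/28) = -0.327327

-0.327327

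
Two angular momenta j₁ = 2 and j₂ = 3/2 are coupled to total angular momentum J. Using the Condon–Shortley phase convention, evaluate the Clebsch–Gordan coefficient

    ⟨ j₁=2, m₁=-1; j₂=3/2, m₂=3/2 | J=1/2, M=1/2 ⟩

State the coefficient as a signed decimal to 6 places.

−√(1/10) ≈ -0.316228

√[2·3!1!0!/5! · 1!3!3!0!1!0!] = √(18/5)
  +(−1)^3/∏(3,0,0,0,1,0)! = -1/6  (running -1/6)
⟨..|..⟩ = √(18/5)·(-1/6) = -0.316228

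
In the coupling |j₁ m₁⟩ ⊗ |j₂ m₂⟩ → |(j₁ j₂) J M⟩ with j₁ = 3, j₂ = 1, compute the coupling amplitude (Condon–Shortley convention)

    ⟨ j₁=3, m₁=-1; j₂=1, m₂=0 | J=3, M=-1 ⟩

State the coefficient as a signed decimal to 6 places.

−√(1/12) = -0.288675

triangle: 1!·5!·1!/8! = 120/40320
(j±m)!: 2!·4!·1!·1!·2!·4! = 2304
prefactor² = (2J+1)·Δ·N² = 48
  k=0: +1/(0!·1!·4!·1!·1!·0!) = 1/24
  k=1: −1/(1!·0!·3!·0!·2!·1!) = -1/12
Σ = -1/24  ⇒  CG² = 48·(-1/24)² = 1/12
CG = −√(1/12) = -0.288675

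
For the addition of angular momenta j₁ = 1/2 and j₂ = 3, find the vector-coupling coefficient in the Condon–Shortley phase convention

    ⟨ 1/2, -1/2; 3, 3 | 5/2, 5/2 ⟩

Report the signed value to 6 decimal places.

√[6·1!0!5!/7! · 0!1!6!0!5!0!] = √(86400/7)
  +(−1)^1/∏(1,0,0,5,0,0)! = -1/120  (running -1/120)
⟨..|..⟩ = √(86400/7)·(-1/120) = -0.925820

-0.925820  (= −√(6/7))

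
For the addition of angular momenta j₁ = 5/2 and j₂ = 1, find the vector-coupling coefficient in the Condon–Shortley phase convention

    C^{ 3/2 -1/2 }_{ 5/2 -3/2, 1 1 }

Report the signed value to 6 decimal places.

triangle: 2!·3!·0!/6! = 12/720
(j±m)!: 1!·4!·2!·0!·1!·2! = 96
prefactor² = (2J+1)·Δ·N² = 32/5
  k=2: +1/(2!·0!·2!·0!·1!·0!) = 1/4
Σ = 1/4  ⇒  CG² = 32/5·1/4² = 2/5
CG = +√(2/5) = +0.632456

+√(2/5) ≈ +0.632456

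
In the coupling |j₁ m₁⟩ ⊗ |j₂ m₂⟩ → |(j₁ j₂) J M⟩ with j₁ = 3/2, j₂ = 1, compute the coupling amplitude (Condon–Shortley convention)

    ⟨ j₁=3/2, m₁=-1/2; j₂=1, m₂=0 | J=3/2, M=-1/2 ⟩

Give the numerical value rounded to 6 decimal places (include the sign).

-0.258199  (= −√(1/15))

j₁+j₂−J=1  J+j₁−j₂=2  J−j₁+j₂=1  j₁+j₂+J+1=5
(j₁±m₁, j₂±m₂, J±M) = (1,2,1,1,1,2)
P² = 4/15
sum k=0..1:
  [0] +1/2 = 1/2
  [1] −1/1 = -1
S = -1/2
C² = P²·S² = 1/15 ; C = -0.258199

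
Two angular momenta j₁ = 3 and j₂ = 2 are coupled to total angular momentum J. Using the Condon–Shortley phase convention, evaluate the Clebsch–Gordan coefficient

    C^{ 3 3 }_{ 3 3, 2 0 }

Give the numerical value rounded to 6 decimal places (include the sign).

triangle: 2!·4!·2!/9! = 96/362880
(j±m)!: 6!·0!·2!·2!·6!·0! = 2073600
prefactor² = (2J+1)·Δ·N² = 3840
  k=0: +1/(0!·2!·0!·2!·4!·0!) = 1/96
Σ = 1/96  ⇒  CG² = 3840·1/96² = 5/12
CG = +√(5/12) = +0.645497

+0.645497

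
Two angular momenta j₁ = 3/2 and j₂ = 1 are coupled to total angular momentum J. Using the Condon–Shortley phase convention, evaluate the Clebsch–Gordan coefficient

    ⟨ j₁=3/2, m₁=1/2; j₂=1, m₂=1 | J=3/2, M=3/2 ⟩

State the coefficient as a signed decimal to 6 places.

triangle: 1!×2!×1!/5! = 2/120
(j±m)!: 2!×1!×2!×0!×3!×0! = 24
prefactor² = (2J+1)×Δ×N² = 8/5
  k=1: −1/(1!×0!×0!×1!×2!×0!) = -1/2
Σ = -1/2  ⇒  CG² = 8/5×(-1/2)² = 2/5
CG = −√(2/5) = -0.632456

−√(2/5) = -0.632456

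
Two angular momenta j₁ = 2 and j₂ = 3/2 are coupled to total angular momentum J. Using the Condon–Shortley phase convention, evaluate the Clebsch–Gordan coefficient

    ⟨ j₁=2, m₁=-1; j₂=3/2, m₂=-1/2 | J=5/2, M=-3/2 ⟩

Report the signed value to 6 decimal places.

-0.169031  (= −√(1/35))

√[6·1!3!2!/7! · 1!3!1!2!1!4!] = √(144/35)
  +(−1)^0/∏(0,1,3,1,0,1)! = 1/6  (running 1/6)
  +(−1)^1/∏(1,0,2,0,1,2)! = -1/4  (running -1/12)
⟨..|..⟩ = √(144/35)·(-1/12) = -0.169031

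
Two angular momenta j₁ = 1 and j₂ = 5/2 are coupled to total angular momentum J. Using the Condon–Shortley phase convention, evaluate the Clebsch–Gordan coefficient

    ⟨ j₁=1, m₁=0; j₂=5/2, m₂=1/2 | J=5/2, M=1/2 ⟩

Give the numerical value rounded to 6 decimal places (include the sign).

−√(1/35) ≈ -0.169031

j₁+j₂−J=1  J+j₁−j₂=1  J−j₁+j₂=4  j₁+j₂+J+1=7
(j₁±m₁, j₂±m₂, J±M) = (1,1,3,2,3,2)
P² = 144/35
sum k=0..1:
  [0] +1/6 = 1/6
  [1] −1/4 = -1/4
S = -1/12
C² = P²·S² = 1/35 ; C = -0.169031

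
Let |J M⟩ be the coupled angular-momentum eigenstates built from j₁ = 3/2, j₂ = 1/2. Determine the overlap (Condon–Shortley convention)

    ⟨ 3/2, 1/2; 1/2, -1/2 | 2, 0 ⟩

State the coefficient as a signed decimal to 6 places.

+0.707107  (= +√(1/2))

√[5·0!3!1!/5! · 2!1!0!1!2!2!] = √(2)
  +(−1)^0/∏(0,0,1,0,2,1)! = 1/2  (running 1/2)
⟨..|..⟩ = √(2)·(1/2) = +0.707107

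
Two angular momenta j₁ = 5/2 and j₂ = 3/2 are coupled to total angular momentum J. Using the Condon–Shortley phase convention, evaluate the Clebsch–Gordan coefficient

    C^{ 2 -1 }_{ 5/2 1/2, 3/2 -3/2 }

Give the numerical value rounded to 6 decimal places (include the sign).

+√(9/28) ≈ +0.566947

√[5·2!3!1!/7! · 3!2!0!3!1!3!] = √(36/7)
  +(−1)^0/∏(0,2,2,0,1,1)! = 1/4  (running 1/4)
⟨..|..⟩ = √(36/7)·(1/4) = +0.566947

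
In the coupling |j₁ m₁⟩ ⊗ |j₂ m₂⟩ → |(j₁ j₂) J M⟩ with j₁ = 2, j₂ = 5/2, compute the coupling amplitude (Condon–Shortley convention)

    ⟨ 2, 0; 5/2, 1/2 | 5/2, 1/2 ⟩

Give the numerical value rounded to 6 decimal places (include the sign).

-0.478091  (= −√(8/35))

triangle: 2!·2!·3!/8! = 24/40320
(j±m)!: 2!·2!·3!·2!·3!·2! = 576
prefactor² = (2J+1)·Δ·N² = 72/35
  k=0: +1/(0!·2!·2!·3!·0!·0!) = 1/24
  k=1: −1/(1!·1!·1!·2!·1!·1!) = -1/2
  k=2: +1/(2!·0!·0!·1!·2!·2!) = 1/8
Σ = -1/3  ⇒  CG² = 72/35·(-1/3)² = 8/35
CG = −√(8/35) = -0.478091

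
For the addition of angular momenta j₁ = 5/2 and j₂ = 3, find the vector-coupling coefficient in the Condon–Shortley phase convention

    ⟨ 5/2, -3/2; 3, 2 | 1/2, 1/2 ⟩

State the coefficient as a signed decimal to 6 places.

triangle: 5!*0!*1!/7! = 120/5040
(j±m)!: 1!*4!*5!*1!*1!*0! = 2880
prefactor² = (2J+1)*Δ*N² = 960/7
  k=4: +1/(4!*1!*0!*1!*0!*0!) = 1/24
Σ = 1/24  ⇒  CG² = 960/7*1/24² = 5/21
CG = +√(5/21) = +0.487950

+0.487950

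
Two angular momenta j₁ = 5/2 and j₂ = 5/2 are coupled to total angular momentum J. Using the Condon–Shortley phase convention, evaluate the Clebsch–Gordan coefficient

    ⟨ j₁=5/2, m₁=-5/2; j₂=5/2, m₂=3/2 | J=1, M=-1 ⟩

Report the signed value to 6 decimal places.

j₁+j₂−J=4  J+j₁−j₂=1  J−j₁+j₂=1  j₁+j₂+J+1=7
(j₁±m₁, j₂±m₂, J±M) = (0,5,4,1,0,2)
P² = 576/7
sum k=4..4:
  [4] +1/24 = 1/24
S = 1/24
C² = P²·S² = 1/7 ; C = +0.377964

+√(1/7) ≈ +0.377964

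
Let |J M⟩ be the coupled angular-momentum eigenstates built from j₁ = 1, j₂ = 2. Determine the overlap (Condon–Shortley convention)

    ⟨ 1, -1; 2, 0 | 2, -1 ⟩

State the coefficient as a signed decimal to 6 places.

-0.707107

√[5·1!1!3!/6! · 0!2!2!2!1!3!] = √(2)
  +(−1)^1/∏(1,0,1,1,0,2)! = -1/2  (running -1/2)
⟨..|..⟩ = √(2)·(-1/2) = -0.707107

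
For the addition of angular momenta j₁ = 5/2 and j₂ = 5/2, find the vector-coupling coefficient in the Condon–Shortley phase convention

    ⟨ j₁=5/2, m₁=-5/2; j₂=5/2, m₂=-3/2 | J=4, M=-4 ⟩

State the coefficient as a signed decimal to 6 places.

−√(1/2) ≈ -0.707107

j₁+j₂−J=1  J+j₁−j₂=4  J−j₁+j₂=4  j₁+j₂+J+1=10
(j₁±m₁, j₂±m₂, J±M) = (0,5,1,4,0,8)
P² = 165888
sum k=1..1:
  [1] −1/576 = -1/576
S = -1/576
C² = P²·S² = 1/2 ; C = -0.707107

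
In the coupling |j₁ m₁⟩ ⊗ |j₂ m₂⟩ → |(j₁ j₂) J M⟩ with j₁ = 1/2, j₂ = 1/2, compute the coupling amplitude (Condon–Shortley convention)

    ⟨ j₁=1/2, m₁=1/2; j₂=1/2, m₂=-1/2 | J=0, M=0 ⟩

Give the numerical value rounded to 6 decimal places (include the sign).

triangle: 1!·0!·0!/2! = 1/2
(j±m)!: 1!·0!·0!·1!·0!·0! = 1
prefactor² = (2J+1)·Δ·N² = 1/2
  k=0: +1/(0!·1!·0!·0!·0!·0!) = 1
Σ = 1  ⇒  CG² = 1/2·1² = 1/2
CG = +√(1/2) = +0.707107

+√(1/2) = +0.707107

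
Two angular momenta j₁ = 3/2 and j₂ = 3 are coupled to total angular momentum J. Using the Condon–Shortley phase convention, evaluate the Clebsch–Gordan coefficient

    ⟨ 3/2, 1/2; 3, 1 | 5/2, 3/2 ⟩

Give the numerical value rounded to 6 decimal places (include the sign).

−√(7/20) = -0.591608

√[6·2!1!4!/8! · 2!1!4!2!4!1!] = √(576/35)
  +(−1)^0/∏(0,2,1,4,0,0)! = 1/48  (running 1/48)
  +(−1)^1/∏(1,1,0,3,1,1)! = -1/6  (running -7/48)
⟨..|..⟩ = √(576/35)·(-7/48) = -0.591608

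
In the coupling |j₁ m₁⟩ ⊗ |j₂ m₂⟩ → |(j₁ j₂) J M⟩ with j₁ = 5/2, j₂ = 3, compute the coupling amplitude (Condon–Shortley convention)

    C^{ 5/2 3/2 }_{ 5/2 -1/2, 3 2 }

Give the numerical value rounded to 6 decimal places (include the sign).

j₁+j₂−J=3  J+j₁−j₂=2  J−j₁+j₂=3  j₁+j₂+J+1=9
(j₁±m₁, j₂±m₂, J±M) = (2,3,5,1,4,1)
P² = 288/7
sum k=2..3:
  [2] +1/12 = 1/12
  [3] −1/24 = -1/24
S = 1/24
C² = P²·S² = 1/14 ; C = +0.267261

+√(1/14) = +0.267261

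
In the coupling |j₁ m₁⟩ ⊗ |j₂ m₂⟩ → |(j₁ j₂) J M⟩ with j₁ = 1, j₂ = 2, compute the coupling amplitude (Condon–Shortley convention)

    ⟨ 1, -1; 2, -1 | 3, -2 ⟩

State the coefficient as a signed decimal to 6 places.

triangle: 0!·2!·4!/7! = 48/5040
(j±m)!: 0!·2!·1!·3!·1!·5! = 1440
prefactor² = (2J+1)·Δ·N² = 96
  k=0: +1/(0!·0!·2!·1!·0!·3!) = 1/12
Σ = 1/12  ⇒  CG² = 96·1/12² = 2/3
CG = +√(2/3) = +0.816497

+0.816497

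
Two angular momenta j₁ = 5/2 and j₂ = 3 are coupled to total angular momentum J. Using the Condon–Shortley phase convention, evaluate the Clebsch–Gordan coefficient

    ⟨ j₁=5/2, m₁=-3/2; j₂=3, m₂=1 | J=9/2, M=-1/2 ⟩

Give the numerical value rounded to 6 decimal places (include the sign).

triangle: 1!×4!×5!/11! = 2880/39916800
(j±m)!: 1!×4!×4!×2!×4!×5! = 3317760
prefactor² = (2J+1)×Δ×N² = 184320/77
  k=0: +1/(0!×1!×4!×4!×0!×1!) = 1/576
  k=1: −1/(1!×0!×3!×3!×1!×2!) = -1/72
Σ = -7/576  ⇒  CG² = 184320/77×(-7/576)² = 35/99
CG = −√(35/99) = -0.594588

-0.594588  (= −√(35/99))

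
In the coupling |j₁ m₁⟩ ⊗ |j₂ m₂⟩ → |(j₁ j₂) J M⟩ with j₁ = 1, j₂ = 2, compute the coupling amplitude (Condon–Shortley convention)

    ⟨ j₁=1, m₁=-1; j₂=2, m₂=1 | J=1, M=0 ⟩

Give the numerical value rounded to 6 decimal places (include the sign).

triangle: 2!*0!*2!/5! = 4/120
(j±m)!: 0!*2!*3!*1!*1!*1! = 12
prefactor² = (2J+1)*Δ*N² = 6/5
  k=2: +1/(2!*0!*0!*1!*0!*1!) = 1/2
Σ = 1/2  ⇒  CG² = 6/5*1/2² = 3/10
CG = +√(3/10) = +0.547723

+0.547723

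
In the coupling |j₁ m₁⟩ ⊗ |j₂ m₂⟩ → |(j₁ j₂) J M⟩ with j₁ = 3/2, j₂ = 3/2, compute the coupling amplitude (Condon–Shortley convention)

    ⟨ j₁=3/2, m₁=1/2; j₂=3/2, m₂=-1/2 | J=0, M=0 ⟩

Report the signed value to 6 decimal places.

√[1·3!0!0!/4! · 2!1!1!2!0!0!] = √(1)
  +(−1)^1/∏(1,2,0,0,0,0)! = -1/2  (running -1/2)
⟨..|..⟩ = √(1)·(-1/2) = -0.500000

-0.500000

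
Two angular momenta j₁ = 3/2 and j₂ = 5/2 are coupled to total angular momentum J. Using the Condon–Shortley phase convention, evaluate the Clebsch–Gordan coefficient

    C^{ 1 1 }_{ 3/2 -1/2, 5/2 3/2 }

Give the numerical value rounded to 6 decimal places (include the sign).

j₁+j₂−J=3  J+j₁−j₂=0  J−j₁+j₂=2  j₁+j₂+J+1=6
(j₁±m₁, j₂±m₂, J±M) = (1,2,4,1,2,0)
P² = 24/5
sum k=2..2:
  [2] +1/4 = 1/4
S = 1/4
C² = P²·S² = 3/10 ; C = +0.547723

+0.547723  (= +√(3/10))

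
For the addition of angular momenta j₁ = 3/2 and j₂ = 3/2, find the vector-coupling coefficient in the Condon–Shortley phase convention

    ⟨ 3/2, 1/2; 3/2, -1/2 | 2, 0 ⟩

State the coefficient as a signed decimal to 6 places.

+√(1/4) = +0.500000

triangle: 1!×2!×2!/6! = 4/720
(j±m)!: 2!×1!×1!×2!×2!×2! = 16
prefactor² = (2J+1)×Δ×N² = 4/9
  k=0: +1/(0!×1!×1!×1!×1!×1!) = 1
  k=1: −1/(1!×0!×0!×0!×2!×2!) = -1/4
Σ = 3/4  ⇒  CG² = 4/9×3/4² = 1/4
CG = +√(1/4) = +0.500000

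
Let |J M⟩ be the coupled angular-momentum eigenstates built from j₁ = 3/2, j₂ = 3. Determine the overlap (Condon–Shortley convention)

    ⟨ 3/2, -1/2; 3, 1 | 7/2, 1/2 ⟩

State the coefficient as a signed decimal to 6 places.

−√(2/7) ≈ -0.534522

√[8·1!2!5!/9! · 1!2!4!2!4!3!] = √(512/7)
  +(−1)^0/∏(0,1,2,4,0,1)! = 1/48  (running 1/48)
  +(−1)^1/∏(1,0,1,3,1,2)! = -1/12  (running -1/16)
⟨..|..⟩ = √(512/7)·(-1/16) = -0.534522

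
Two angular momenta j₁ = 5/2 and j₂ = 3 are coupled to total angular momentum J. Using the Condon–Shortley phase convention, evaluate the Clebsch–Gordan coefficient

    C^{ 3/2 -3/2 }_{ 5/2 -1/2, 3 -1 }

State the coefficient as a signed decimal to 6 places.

+0.507093  (= +√(9/35))

j₁+j₂−J=4  J+j₁−j₂=1  J−j₁+j₂=2  j₁+j₂+J+1=8
(j₁±m₁, j₂±m₂, J±M) = (2,3,2,4,0,3)
P² = 576/35
sum k=2..2:
  [2] +1/8 = 1/8
S = 1/8
C² = P²·S² = 9/35 ; C = +0.507093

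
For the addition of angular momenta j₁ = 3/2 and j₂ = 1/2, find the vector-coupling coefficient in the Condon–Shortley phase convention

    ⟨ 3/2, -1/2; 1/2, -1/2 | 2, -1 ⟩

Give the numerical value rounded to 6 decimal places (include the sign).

+0.866025

√[5·0!3!1!/5! · 1!2!0!1!1!3!] = √(3)
  +(−1)^0/∏(0,0,2,0,1,1)! = 1/2  (running 1/2)
⟨..|..⟩ = √(3)·(1/2) = +0.866025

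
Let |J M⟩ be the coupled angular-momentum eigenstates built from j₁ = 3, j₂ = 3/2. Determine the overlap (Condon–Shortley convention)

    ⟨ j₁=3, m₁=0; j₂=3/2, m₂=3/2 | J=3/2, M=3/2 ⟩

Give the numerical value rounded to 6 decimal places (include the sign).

j₁+j₂−J=3  J+j₁−j₂=3  J−j₁+j₂=0  j₁+j₂+J+1=7
(j₁±m₁, j₂±m₂, J±M) = (3,3,3,0,3,0)
P² = 1296/35
sum k=3..3:
  [3] −1/36 = -1/36
S = -1/36
C² = P²·S² = 1/35 ; C = -0.169031

-0.169031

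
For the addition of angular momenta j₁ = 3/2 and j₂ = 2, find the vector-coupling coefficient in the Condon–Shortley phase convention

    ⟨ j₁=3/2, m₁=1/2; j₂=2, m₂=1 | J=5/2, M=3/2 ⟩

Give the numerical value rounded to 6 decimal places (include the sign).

−√(1/35) ≈ -0.169031

j₁+j₂−J=1  J+j₁−j₂=2  J−j₁+j₂=3  j₁+j₂+J+1=7
(j₁±m₁, j₂±m₂, J±M) = (2,1,3,1,4,1)
P² = 144/35
sum k=0..1:
  [0] +1/6 = 1/6
  [1] −1/4 = -1/4
S = -1/12
C² = P²·S² = 1/35 ; C = -0.169031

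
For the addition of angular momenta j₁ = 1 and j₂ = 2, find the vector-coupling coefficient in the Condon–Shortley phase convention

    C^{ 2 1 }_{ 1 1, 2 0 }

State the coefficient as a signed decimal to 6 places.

j₁+j₂−J=1  J+j₁−j₂=1  J−j₁+j₂=3  j₁+j₂+J+1=6
(j₁±m₁, j₂±m₂, J±M) = (2,0,2,2,3,1)
P² = 2
sum k=0..0:
  [0] +1/2 = 1/2
S = 1/2
C² = P²·S² = 1/2 ; C = +0.707107

+0.707107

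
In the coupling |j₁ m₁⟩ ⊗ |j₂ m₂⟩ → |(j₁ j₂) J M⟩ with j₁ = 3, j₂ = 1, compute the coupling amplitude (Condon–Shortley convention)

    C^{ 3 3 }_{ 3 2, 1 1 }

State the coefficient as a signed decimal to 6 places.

triangle: 1!*5!*1!/8! = 120/40320
(j±m)!: 5!*1!*2!*0!*6!*0! = 172800
prefactor² = (2J+1)*Δ*N² = 3600
  k=1: −1/(1!*0!*0!*1!*5!*0!) = -1/120
Σ = -1/120  ⇒  CG² = 3600*(-1/120)² = 1/4
CG = −√(1/4) = -0.500000

-0.500000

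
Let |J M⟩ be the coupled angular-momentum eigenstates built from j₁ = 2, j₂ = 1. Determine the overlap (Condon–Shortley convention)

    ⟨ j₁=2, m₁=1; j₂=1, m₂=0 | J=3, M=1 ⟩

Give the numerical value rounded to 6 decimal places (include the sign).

√[7·0!4!2!/7! · 3!1!1!1!4!2!] = √(96/5)
  +(−1)^0/∏(0,0,1,1,3,1)! = 1/6  (running 1/6)
⟨..|..⟩ = √(96/5)·(1/6) = +0.730297

+√(8/15) = +0.730297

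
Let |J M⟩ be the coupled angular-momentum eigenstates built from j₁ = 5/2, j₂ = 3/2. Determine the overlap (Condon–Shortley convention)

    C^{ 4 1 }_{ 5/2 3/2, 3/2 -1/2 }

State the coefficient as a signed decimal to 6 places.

+0.517549  (= +√(15/56))

triangle: 0!*5!*3!/9! = 720/362880
(j±m)!: 4!*1!*1!*2!*5!*3! = 34560
prefactor² = (2J+1)*Δ*N² = 4320/7
  k=0: +1/(0!*0!*1!*1!*4!*2!) = 1/48
Σ = 1/48  ⇒  CG² = 4320/7*1/48² = 15/56
CG = +√(15/56) = +0.517549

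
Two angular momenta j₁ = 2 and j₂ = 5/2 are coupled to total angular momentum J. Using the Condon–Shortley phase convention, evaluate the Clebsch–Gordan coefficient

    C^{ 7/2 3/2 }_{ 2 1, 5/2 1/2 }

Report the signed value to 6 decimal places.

+0.308607  (= +√(2/21))

√[8·1!3!4!/9! · 3!1!3!2!5!2!] = √(384/7)
  +(−1)^0/∏(0,1,1,3,2,1)! = 1/12  (running 1/12)
  +(−1)^1/∏(1,0,0,2,3,2)! = -1/24  (running 1/24)
⟨..|..⟩ = √(384/7)·(1/24) = +0.308607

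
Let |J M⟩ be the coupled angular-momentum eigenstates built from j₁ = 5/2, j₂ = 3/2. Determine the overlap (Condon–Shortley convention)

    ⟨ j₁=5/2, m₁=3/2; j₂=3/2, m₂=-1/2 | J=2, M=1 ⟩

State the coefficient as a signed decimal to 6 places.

+0.154303

√[5·2!3!1!/7! · 4!1!1!2!3!1!] = √(24/7)
  +(−1)^0/∏(0,2,1,1,2,0)! = 1/4  (running 1/4)
  +(−1)^1/∏(1,1,0,0,3,1)! = -1/6  (running 1/12)
⟨..|..⟩ = √(24/7)·(1/12) = +0.154303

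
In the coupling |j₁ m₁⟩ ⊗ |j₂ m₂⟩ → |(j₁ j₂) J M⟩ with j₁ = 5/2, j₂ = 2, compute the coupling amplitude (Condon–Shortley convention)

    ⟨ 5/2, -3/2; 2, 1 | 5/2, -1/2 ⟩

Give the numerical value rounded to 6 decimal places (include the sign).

+√(6/35) = +0.414039

√[6·2!3!2!/8! · 1!4!3!1!2!3!] = √(216/35)
  +(−1)^1/∏(1,1,3,2,0,0)! = -1/12  (running -1/12)
  +(−1)^2/∏(2,0,2,1,1,1)! = 1/4  (running 1/6)
⟨..|..⟩ = √(216/35)·(1/6) = +0.414039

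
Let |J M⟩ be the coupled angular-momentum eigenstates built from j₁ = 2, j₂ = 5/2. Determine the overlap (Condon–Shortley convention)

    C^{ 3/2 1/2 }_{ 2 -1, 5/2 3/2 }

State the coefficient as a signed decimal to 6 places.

√[4·3!1!2!/7! · 1!3!4!1!2!1!] = √(96/35)
  +(−1)^2/∏(2,1,1,2,0,0)! = 1/4  (running 1/4)
  +(−1)^3/∏(3,0,0,1,1,1)! = -1/6  (running 1/12)
⟨..|..⟩ = √(96/35)·(1/12) = +0.138013

+√(2/105) = +0.138013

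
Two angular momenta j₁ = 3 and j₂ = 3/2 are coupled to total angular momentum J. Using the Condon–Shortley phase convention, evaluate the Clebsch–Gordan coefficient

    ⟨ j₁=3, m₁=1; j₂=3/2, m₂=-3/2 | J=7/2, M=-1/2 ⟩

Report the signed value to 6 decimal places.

+0.617213

triangle: 1!*5!*2!/9! = 240/362880
(j±m)!: 4!*2!*0!*3!*3!*4! = 41472
prefactor² = (2J+1)*Δ*N² = 1536/7
  k=0: +1/(0!*1!*2!*0!*3!*2!) = 1/24
Σ = 1/24  ⇒  CG² = 1536/7*1/24² = 8/21
CG = +√(8/21) = +0.617213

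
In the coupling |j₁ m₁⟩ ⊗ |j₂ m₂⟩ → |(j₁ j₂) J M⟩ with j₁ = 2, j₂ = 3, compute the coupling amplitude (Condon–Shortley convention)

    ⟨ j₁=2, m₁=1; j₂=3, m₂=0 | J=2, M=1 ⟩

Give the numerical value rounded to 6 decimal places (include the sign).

j₁+j₂−J=3  J+j₁−j₂=1  J−j₁+j₂=3  j₁+j₂+J+1=8
(j₁±m₁, j₂±m₂, J±M) = (3,1,3,3,3,1)
P² = 81/14
sum k=0..1:
  [0] +1/36 = 1/36
  [1] −1/4 = -1/4
S = -2/9
C² = P²·S² = 2/7 ; C = -0.534522

-0.534522  (= −√(2/7))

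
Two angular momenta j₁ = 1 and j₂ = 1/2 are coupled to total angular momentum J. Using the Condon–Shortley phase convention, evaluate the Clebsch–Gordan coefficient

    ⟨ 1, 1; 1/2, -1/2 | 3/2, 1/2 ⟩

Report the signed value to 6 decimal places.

+0.577350  (= +√(1/3))

triangle: 0!·2!·1!/4! = 2/24
(j±m)!: 2!·0!·0!·1!·2!·1! = 4
prefactor² = (2J+1)·Δ·N² = 4/3
  k=0: +1/(0!·0!·0!·0!·2!·1!) = 1/2
Σ = 1/2  ⇒  CG² = 4/3·1/2² = 1/3
CG = +√(1/3) = +0.577350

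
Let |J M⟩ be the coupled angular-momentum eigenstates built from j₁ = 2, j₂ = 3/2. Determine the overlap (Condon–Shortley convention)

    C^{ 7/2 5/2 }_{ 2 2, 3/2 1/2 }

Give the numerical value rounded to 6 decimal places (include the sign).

+√(3/7) = +0.654654

√[8·0!4!3!/8! · 4!0!2!1!6!1!] = √(6912/7)
  +(−1)^0/∏(0,0,0,2,4,1)! = 1/48  (running 1/48)
⟨..|..⟩ = √(6912/7)·(1/48) = +0.654654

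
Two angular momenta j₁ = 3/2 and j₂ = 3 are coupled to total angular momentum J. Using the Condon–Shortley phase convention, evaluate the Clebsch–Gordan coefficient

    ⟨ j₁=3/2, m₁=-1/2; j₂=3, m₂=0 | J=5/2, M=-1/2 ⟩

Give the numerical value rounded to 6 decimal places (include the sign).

triangle: 2!×1!×4!/8! = 48/40320
(j±m)!: 1!×2!×3!×3!×2!×3! = 864
prefactor² = (2J+1)×Δ×N² = 216/35
  k=1: −1/(1!×1!×1!×2!×0!×2!) = -1/4
  k=2: +1/(2!×0!×0!×1!×1!×3!) = 1/12
Σ = -1/6  ⇒  CG² = 216/35×(-1/6)² = 6/35
CG = −√(6/35) = -0.414039

-0.414039  (= −√(6/35))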